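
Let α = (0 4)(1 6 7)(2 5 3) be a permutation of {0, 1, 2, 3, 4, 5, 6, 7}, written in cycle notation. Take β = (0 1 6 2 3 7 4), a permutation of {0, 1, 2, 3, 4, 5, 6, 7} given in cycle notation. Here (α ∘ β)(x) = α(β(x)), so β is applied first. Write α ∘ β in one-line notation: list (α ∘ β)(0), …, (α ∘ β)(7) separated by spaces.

6 7 2 1 4 3 5 0

Chase each element through β then α: 0 → 1 → 6; 1 → 6 → 7; 2 → 3 → 2; 3 → 7 → 1; 4 → 0 → 4; 5 → 5 → 3; 6 → 2 → 5; 7 → 4 → 0.
So α ∘ β in one-line form is 6 7 2 1 4 3 5 0.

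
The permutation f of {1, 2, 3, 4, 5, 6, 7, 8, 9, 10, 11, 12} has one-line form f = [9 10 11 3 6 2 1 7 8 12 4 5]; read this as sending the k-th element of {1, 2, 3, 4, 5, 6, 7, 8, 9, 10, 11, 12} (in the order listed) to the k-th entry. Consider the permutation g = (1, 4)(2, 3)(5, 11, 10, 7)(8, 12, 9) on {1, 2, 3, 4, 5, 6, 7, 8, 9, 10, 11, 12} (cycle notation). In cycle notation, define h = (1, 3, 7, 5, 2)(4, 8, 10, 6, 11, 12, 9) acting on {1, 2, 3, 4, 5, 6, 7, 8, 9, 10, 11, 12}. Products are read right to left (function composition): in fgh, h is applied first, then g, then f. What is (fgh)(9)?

9

(fgh)(9) = f(g(h(9))). h(9) = 4, then g(4) = 1, then f(1) = 9, so the result is 9.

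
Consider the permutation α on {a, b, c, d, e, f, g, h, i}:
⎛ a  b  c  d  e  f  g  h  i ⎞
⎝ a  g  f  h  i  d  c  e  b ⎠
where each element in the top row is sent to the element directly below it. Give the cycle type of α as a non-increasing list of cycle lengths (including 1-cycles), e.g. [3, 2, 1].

[8, 1]

The disjoint cycles are (a)(b, g, c, f, d, h, e, i), with lengths 8, 1 in non-increasing order.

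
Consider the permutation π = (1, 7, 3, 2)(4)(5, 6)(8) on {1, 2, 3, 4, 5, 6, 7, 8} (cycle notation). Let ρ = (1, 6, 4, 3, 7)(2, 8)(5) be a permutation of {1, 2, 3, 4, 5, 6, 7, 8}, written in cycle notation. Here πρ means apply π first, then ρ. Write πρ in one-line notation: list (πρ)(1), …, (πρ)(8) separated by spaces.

(πρ)(x) = ρ(π(x)). Computing each image: ρ(π(1)) = ρ(7) = 1, ρ(π(2)) = ρ(1) = 6, ρ(π(3)) = ρ(2) = 8, ρ(π(4)) = ρ(4) = 3, ρ(π(5)) = ρ(6) = 4, ρ(π(6)) = ρ(5) = 5, ρ(π(7)) = ρ(3) = 7, ρ(π(8)) = ρ(8) = 2.
Hence πρ = [1 6 8 3 4 5 7 2].

1 6 8 3 4 5 7 2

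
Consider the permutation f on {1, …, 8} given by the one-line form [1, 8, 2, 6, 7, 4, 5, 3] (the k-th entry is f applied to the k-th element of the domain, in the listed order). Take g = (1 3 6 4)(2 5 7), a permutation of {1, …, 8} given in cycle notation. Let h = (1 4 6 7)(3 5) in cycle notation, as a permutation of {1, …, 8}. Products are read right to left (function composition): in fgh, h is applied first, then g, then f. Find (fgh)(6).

Chase 6: h(6) = 7; g(7) = 2; f(2) = 8. Hence (fgh)(6) = 8.

8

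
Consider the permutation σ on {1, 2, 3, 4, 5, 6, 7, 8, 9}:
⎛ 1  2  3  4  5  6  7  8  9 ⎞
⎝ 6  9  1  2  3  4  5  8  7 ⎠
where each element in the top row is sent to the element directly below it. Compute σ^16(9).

9

Tracing 9 → 7 → … returns to 9 after 8 steps, so 9 lies in an 8-cycle (1 6 4 2 9 7 5 3).
Powers repeat with period 8 on this cycle, and 16 mod 8 = 0, so σ^16(9) = σ^0(9).
So σ^16(9) = 9.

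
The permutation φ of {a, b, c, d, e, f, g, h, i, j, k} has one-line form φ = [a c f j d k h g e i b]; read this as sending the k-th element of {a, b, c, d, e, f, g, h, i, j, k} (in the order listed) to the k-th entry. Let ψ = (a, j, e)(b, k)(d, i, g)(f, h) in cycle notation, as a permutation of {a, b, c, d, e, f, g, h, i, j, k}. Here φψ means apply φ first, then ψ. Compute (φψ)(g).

(φψ)(g) = ψ(φ(g)). φ(g) = h, then ψ(h) = f. So (φψ)(g) = f.

f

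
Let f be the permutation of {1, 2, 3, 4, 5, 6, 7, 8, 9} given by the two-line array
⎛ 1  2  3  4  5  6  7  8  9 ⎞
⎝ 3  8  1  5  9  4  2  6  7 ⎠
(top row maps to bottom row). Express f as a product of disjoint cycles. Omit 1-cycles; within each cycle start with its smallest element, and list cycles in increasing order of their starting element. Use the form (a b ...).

From 1: 1 → 3 → 1, closing the cycle (1 3).
Repeating from the next unused element and collecting all non-trivial cycles gives (1 3)(2 8 6 4 5 9 7).

(1 3)(2 8 6 4 5 9 7)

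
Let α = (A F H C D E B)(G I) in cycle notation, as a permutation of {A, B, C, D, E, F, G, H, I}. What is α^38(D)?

A

D lies in the 7-cycle (A F H C D E B).
On a 7-cycle, α^7 is the identity, so α^38 = α^3 there (38 ≡ 3 mod 7).
Stepping 3 places around the cycle: D → E → B → A.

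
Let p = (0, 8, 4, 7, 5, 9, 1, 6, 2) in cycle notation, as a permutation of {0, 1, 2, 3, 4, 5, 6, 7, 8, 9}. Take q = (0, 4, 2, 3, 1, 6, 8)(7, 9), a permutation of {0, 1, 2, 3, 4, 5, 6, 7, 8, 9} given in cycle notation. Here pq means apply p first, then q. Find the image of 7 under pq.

5

(pq)(7) = q(p(7)). p(7) = 5, then q(5) = 5. So (pq)(7) = 5.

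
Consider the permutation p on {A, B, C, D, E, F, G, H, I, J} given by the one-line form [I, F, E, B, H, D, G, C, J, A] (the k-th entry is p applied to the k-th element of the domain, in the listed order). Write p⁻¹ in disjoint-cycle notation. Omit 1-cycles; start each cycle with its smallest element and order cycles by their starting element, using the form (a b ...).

First write p in disjoint cycles: (A I J)(B F D)(C E H).
The inverse reverses every cycle; in canonical form, p⁻¹ = (A J I)(B D F)(C H E).

(A J I)(B D F)(C H E)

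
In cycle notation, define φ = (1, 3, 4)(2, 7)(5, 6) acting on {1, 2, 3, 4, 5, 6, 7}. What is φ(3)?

In the cycle (1, 3, 4), 3 is followed by 4, so φ(3) = 4.

4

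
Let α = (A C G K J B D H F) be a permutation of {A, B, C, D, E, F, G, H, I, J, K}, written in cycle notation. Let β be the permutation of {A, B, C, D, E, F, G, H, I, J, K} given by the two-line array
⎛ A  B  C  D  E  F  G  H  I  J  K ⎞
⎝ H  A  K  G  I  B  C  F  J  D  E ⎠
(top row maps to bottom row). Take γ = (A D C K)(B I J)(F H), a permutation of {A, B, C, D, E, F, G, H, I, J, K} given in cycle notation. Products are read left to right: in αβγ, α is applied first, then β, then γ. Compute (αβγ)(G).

Chase G: α(G) = K; β(K) = E; γ(E) = E. Hence (αβγ)(G) = E.

E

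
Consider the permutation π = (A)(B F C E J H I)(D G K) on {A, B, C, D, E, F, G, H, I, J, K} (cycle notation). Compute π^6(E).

C

E lies in the 7-cycle (B F C E J H I).
Advancing 6 steps from E: E → J → H → I → B → F → C.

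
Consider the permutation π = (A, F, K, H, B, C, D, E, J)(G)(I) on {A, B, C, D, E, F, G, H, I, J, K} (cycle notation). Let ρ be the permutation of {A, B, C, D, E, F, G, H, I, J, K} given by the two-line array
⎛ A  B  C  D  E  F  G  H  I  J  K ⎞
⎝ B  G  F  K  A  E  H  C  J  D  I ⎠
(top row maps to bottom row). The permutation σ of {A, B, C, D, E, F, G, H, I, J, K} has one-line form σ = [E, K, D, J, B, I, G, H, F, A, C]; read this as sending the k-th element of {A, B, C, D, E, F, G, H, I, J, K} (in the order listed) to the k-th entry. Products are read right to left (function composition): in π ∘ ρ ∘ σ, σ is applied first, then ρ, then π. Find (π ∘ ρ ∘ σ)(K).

K

Chase K: σ(K) = C; ρ(C) = F; π(F) = K. Hence (π ∘ ρ ∘ σ)(K) = K.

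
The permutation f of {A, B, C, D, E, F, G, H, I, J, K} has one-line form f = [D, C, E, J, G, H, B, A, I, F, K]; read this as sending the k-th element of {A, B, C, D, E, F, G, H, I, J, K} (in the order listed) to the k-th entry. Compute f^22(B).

E

Tracing B → C → … returns to B after 4 steps, so B lies in a 4-cycle (B, C, E, G).
Powers repeat with period 4 on this cycle, and 22 mod 4 = 2, so f^22(B) = f^2(B).
Advancing 2 steps from B: B → C → E.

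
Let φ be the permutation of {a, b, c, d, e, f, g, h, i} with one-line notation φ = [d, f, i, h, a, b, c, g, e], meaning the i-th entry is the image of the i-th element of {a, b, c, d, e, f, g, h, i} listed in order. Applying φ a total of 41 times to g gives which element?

h

Tracing g → c → … returns to g after 7 steps, so g lies in a 7-cycle (a d h g c i e).
Since the cycle has length 7, φ^41 acts on it the same as φ^6 (41 mod 7 = 6).
Advancing 6 steps from g: g → c → i → e → a → d → h.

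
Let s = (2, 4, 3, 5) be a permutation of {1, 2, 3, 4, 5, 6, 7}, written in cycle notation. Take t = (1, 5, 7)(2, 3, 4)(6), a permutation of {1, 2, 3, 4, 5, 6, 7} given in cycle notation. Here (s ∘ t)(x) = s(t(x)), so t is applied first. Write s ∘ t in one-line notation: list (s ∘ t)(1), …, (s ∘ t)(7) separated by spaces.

2 5 3 4 7 6 1

Chase each element through t then s: 1 → 5 → 2; 2 → 3 → 5; 3 → 4 → 3; 4 → 2 → 4; 5 → 7 → 7; 6 → 6 → 6; 7 → 1 → 1.
Collecting the images, s ∘ t = [2 5 3 4 7 6 1].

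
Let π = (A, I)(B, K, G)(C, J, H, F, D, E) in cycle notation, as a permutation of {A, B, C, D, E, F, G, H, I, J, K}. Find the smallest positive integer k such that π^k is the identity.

6

The disjoint cycles have lengths 6, 3, 2.
The order of π is the least common multiple of its cycle lengths: lcm(6, 3, 2) = 6.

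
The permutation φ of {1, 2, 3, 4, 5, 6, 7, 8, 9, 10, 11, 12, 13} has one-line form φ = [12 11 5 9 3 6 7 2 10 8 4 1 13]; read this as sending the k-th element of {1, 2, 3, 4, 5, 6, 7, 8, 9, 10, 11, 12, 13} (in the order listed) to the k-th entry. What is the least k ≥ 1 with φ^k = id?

Decomposing into disjoint cycles gives cycle lengths 6, 2, 2, 1, 1, 1.
The order of φ is the least common multiple of its cycle lengths: lcm(6, 2, 2) = 6.

6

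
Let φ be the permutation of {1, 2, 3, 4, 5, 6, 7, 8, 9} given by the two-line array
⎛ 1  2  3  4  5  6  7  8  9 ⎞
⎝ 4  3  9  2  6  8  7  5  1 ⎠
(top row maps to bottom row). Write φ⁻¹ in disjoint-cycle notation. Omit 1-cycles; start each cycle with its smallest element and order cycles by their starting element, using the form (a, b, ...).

(1, 9, 3, 2, 4)(5, 8, 6)

First write φ in disjoint cycles: (1, 4, 2, 3, 9)(5, 6, 8).
Reversing each cycle (and rotating so the smallest element leads) gives φ⁻¹ = (1, 9, 3, 2, 4)(5, 8, 6).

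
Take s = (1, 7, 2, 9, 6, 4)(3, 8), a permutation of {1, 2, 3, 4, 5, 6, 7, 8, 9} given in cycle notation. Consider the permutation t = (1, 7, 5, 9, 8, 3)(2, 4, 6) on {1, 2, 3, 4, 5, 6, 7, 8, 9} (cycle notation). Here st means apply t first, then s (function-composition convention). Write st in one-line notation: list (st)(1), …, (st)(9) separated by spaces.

2 1 7 4 6 9 5 8 3

(st)(x) = s(t(x)). Computing each image: s(t(1)) = s(7) = 2, s(t(2)) = s(4) = 1, s(t(3)) = s(1) = 7, s(t(4)) = s(6) = 4, s(t(5)) = s(9) = 6, s(t(6)) = s(2) = 9, s(t(7)) = s(5) = 5, s(t(8)) = s(3) = 8, s(t(9)) = s(8) = 3.
Hence st = [2 1 7 4 6 9 5 8 3].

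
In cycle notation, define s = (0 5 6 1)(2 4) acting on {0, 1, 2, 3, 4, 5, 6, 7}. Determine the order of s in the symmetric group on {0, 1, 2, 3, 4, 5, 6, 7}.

4

The cycle type of s is (4, 2, 1, 1).
Since disjoint cycles commute, ord(s) = lcm(4, 2) = 4.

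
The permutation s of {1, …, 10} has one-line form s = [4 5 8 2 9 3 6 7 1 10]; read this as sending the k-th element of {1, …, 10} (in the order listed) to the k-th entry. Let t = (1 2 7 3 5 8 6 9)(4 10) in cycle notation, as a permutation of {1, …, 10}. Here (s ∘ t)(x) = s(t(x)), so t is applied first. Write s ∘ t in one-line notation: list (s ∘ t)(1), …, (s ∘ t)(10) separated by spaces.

5 6 9 10 7 1 8 3 4 2

For each element, apply t then s: 1 → 2 → 5; 2 → 7 → 6; 3 → 5 → 9; 4 → 10 → 10; 5 → 8 → 7; 6 → 9 → 1; 7 → 3 → 8; 8 → 6 → 3; 9 → 1 → 4; 10 → 4 → 2.
Collecting the images, s ∘ t = [5 6 9 10 7 1 8 3 4 2].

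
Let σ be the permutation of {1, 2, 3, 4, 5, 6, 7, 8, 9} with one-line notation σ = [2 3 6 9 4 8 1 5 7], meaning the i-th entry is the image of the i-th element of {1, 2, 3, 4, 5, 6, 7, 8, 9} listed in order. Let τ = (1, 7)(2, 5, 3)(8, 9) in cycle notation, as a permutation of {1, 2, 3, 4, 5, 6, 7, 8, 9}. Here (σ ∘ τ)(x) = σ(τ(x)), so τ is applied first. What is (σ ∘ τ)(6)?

8

(σ ∘ τ)(6) = σ(τ(6)). τ(6) = 6, then σ(6) = 8. So (σ ∘ τ)(6) = 8.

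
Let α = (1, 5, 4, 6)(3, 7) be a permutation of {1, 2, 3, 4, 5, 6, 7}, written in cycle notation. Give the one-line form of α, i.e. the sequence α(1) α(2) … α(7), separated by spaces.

Each element maps to the next entry in its cycle (wrapping to the front): 1↦5, 2↦2, 3↦7, 4↦6, 5↦4, 6↦1, 7↦3.
Listing these in domain order gives 5 2 7 6 4 1 3.

5 2 7 6 4 1 3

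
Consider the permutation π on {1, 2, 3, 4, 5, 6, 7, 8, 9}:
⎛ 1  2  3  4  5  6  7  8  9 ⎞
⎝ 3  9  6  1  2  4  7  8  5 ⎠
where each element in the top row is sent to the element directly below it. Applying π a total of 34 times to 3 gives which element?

Tracing 3 → 6 → … returns to 3 after 4 steps, so 3 lies in a 4-cycle (1 3 6 4).
Powers repeat with period 4 on this cycle, and 34 mod 4 = 2, so π^34(3) = π^2(3).
Advancing 2 steps from 3: 3 → 6 → 4.

4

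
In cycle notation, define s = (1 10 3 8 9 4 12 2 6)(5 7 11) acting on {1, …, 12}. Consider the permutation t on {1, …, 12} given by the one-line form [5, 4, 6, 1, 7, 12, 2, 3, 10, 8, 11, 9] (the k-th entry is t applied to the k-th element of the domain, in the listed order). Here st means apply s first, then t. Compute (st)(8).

10

First apply s: s(8) = 9, then t(9) = 10. Thus (st)(8) = 10.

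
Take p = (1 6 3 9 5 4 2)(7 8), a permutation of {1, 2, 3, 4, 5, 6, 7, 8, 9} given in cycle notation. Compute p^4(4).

3

4 lies in the 7-cycle (1 6 3 9 5 4 2).
Advancing 4 steps from 4: 4 → 2 → 1 → 6 → 3.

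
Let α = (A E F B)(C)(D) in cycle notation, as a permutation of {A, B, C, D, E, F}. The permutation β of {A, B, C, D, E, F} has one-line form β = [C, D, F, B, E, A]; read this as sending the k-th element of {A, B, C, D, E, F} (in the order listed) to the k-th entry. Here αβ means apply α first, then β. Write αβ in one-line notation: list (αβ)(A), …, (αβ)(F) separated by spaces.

(αβ)(x) = β(α(x)). Computing each image: β(α(A)) = β(E) = E, β(α(B)) = β(A) = C, β(α(C)) = β(C) = F, β(α(D)) = β(D) = B, β(α(E)) = β(F) = A, β(α(F)) = β(B) = D.
Hence αβ = [E C F B A D].

E C F B A D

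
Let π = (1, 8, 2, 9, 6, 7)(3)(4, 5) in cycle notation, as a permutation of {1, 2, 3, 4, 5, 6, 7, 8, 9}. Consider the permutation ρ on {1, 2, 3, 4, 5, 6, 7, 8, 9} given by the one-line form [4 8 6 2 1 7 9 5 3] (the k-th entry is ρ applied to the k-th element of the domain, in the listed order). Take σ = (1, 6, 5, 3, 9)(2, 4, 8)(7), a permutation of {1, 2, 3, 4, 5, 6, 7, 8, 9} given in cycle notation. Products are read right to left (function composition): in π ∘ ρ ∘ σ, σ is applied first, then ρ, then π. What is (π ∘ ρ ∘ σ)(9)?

5

(π ∘ ρ ∘ σ)(9) = π(ρ(σ(9))). σ(9) = 1, then ρ(1) = 4, then π(4) = 5, so the result is 5.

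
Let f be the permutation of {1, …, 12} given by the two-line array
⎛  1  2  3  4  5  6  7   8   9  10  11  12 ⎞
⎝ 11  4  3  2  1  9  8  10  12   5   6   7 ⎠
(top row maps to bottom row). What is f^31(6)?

8

Tracing 6 → 9 → … returns to 6 after 9 steps, so 6 lies in a 9-cycle (1 11 6 9 12 7 8 10 5).
Since the cycle has length 9, f^31 acts on it the same as f^4 (31 mod 9 = 4).
Stepping 4 places around the cycle: 6 → 9 → 12 → 7 → 8.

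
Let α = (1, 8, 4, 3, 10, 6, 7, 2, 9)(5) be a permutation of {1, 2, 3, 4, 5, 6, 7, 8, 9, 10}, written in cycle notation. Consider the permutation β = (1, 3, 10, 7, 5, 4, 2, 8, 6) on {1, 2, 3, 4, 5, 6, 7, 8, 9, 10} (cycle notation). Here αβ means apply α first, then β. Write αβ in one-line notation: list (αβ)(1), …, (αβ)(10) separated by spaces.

6 9 7 10 4 5 8 2 3 1

Chase each element through α then β: 1 → 8 → 6; 2 → 9 → 9; 3 → 10 → 7; 4 → 3 → 10; 5 → 5 → 4; 6 → 7 → 5; 7 → 2 → 8; 8 → 4 → 2; 9 → 1 → 3; 10 → 6 → 1.
So αβ in one-line form is 6 9 7 10 4 5 8 2 3 1.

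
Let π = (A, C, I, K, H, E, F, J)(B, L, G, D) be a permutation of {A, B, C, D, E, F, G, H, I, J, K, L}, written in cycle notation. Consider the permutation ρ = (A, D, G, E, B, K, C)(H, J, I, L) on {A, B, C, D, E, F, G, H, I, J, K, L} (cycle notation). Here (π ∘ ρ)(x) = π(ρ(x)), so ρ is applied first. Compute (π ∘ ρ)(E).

(π ∘ ρ)(E) = π(ρ(E)). ρ(E) = B, then π(B) = L. So (π ∘ ρ)(E) = L.

L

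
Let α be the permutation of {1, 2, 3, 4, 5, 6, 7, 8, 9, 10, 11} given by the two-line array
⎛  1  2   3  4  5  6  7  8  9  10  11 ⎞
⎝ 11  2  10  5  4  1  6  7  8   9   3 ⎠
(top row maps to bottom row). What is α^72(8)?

8

Tracing 8 → 7 → … returns to 8 after 8 steps, so 8 lies in an 8-cycle (1 11 3 10 9 8 7 6).
Since the cycle has length 8, α^72 acts on it the same as α^0 (72 mod 8 = 0).
So α^72(8) = 8.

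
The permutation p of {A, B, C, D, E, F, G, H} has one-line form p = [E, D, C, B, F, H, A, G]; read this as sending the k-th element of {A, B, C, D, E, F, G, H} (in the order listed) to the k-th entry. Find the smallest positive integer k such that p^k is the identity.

10

Decomposing into disjoint cycles gives cycle lengths 5, 2, 1.
Since disjoint cycles commute, ord(p) = lcm(5, 2) = 10.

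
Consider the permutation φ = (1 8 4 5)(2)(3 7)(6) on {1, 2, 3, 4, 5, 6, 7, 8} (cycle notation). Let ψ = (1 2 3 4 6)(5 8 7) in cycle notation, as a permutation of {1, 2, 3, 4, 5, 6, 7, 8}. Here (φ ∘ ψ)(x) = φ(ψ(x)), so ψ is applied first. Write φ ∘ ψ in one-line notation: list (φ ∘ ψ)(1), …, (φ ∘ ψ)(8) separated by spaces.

(φ ∘ ψ)(x) = φ(ψ(x)). Computing each image: φ(ψ(1)) = φ(2) = 2, φ(ψ(2)) = φ(3) = 7, φ(ψ(3)) = φ(4) = 5, φ(ψ(4)) = φ(6) = 6, φ(ψ(5)) = φ(8) = 4, φ(ψ(6)) = φ(1) = 8, φ(ψ(7)) = φ(5) = 1, φ(ψ(8)) = φ(7) = 3.
Hence φ ∘ ψ = [2 7 5 6 4 8 1 3].

2 7 5 6 4 8 1 3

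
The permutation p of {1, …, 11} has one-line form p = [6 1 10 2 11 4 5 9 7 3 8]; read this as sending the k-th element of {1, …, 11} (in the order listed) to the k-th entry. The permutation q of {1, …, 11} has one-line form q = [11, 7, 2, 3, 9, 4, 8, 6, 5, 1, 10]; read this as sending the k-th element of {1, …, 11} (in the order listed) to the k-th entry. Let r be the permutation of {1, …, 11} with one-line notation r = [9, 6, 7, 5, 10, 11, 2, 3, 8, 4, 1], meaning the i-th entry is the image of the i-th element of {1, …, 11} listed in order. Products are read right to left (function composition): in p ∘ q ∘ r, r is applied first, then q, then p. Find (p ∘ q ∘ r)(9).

4

Chase 9: r(9) = 8; q(8) = 6; p(6) = 4. Hence (p ∘ q ∘ r)(9) = 4.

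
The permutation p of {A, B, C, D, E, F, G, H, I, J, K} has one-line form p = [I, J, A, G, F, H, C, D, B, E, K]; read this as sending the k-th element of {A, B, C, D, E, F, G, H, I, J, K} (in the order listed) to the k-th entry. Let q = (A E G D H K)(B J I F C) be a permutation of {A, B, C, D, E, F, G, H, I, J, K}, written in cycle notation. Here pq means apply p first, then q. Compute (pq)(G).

(pq)(G) = q(p(G)). p(G) = C, then q(C) = B. So (pq)(G) = B.

B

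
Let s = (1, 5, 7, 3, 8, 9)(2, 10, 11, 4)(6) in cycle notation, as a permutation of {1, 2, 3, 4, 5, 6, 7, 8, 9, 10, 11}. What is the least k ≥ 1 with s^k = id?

12

The cycle type of s is (6, 4, 1).
The order of s is the least common multiple of its cycle lengths: lcm(6, 4) = 12.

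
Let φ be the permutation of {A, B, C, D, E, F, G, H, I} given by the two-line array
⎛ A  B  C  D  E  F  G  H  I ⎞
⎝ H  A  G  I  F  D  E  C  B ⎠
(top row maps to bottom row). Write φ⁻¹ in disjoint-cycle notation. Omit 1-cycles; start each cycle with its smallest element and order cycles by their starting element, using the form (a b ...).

First write φ in disjoint cycles: (A H C G E F D I B).
The inverse reverses every cycle; in canonical form, φ⁻¹ = (A B I D F E G C H).

(A B I D F E G C H)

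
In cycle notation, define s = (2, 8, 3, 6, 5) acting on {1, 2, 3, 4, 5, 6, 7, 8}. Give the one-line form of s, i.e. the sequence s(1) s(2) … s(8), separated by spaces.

Image by image: 1→1, 2→8, 3→6, 4→4, 5→2, 6→5, 7→7, 8→3.
So the one-line form is 1 8 6 4 2 5 7 3.

1 8 6 4 2 5 7 3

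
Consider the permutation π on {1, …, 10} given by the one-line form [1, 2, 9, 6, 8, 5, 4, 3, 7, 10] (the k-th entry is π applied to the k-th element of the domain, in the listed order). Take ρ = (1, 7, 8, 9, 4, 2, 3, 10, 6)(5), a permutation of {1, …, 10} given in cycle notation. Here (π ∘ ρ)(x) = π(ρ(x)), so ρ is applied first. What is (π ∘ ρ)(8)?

7

ρ(8) = 9, then π(9) = 7; composing gives (π ∘ ρ)(8) = 7.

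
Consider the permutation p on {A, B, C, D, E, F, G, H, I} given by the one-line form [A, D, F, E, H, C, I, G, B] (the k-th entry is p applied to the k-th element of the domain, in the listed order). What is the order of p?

6

Decomposing into disjoint cycles gives cycle lengths 6, 2, 1.
Since disjoint cycles commute, ord(p) = lcm(6, 2) = 6.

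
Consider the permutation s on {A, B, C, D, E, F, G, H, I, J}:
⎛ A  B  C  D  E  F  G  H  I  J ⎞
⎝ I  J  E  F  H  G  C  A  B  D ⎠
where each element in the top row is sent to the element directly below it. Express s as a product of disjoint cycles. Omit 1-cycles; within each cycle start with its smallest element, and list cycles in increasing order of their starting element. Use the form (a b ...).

Iterating s from A gives A → I → B → J → D → F → G → C → E → H → A; that is the 10-cycle (A I B J D F G C E H).
Repeating from the next unused element and collecting all non-trivial cycles gives (A I B J D F G C E H).

(A I B J D F G C E H)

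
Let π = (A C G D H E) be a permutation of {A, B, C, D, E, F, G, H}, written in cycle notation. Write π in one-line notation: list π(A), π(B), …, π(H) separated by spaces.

C B G H A F D E

Each element maps to the next entry in its cycle (wrapping to the front): A↦C, B↦B, C↦G, D↦H, E↦A, F↦F, G↦D, H↦E.
Listing these in domain order gives C B G H A F D E.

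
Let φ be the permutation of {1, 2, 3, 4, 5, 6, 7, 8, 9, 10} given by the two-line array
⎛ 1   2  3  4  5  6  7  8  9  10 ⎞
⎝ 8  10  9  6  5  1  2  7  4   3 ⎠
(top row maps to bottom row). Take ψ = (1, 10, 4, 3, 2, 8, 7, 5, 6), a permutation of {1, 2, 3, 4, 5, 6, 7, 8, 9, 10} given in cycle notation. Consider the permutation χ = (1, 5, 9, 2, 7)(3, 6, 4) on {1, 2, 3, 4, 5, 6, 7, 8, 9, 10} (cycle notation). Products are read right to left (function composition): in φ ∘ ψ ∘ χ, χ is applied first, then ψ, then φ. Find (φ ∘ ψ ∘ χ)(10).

Apply the permutations in order: χ(10) = 10, then ψ(10) = 4, then φ(4) = 6. So (φ ∘ ψ ∘ χ)(10) = 6.

6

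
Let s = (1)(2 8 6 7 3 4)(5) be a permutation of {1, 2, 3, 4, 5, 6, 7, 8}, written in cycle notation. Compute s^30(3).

3 lies in the 6-cycle (2 8 6 7 3 4).
Powers repeat with period 6 on this cycle, and 30 mod 6 = 0, so s^30(3) = s^0(3).
So s^30(3) = 3.

3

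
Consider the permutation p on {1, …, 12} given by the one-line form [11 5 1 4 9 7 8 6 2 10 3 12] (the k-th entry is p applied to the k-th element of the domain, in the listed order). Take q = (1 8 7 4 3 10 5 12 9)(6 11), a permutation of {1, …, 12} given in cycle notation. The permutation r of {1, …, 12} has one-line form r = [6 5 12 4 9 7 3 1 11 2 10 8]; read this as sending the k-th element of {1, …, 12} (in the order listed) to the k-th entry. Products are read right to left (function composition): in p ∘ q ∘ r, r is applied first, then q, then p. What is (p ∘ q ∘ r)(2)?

(p ∘ q ∘ r)(2) = p(q(r(2))). r(2) = 5, then q(5) = 12, then p(12) = 12, so the result is 12.

12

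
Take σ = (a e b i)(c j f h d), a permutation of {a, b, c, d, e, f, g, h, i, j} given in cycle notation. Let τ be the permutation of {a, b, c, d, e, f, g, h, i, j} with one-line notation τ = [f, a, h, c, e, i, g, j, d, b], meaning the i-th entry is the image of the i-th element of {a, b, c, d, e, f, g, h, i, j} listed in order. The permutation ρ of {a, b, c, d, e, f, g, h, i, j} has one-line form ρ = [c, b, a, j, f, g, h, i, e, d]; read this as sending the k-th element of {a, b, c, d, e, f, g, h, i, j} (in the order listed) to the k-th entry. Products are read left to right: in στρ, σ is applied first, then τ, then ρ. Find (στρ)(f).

Chase f: σ(f) = h; τ(h) = j; ρ(j) = d. Hence (στρ)(f) = d.

d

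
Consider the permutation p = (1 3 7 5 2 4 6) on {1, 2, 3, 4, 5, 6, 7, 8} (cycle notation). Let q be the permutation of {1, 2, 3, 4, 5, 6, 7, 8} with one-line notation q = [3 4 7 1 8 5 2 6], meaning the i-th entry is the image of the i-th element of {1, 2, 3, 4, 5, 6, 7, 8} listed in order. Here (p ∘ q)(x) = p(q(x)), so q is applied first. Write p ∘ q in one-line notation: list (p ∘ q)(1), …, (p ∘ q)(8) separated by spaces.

Chase each element through q then p: 1 → 3 → 7; 2 → 4 → 6; 3 → 7 → 5; 4 → 1 → 3; 5 → 8 → 8; 6 → 5 → 2; 7 → 2 → 4; 8 → 6 → 1.
Collecting the images, p ∘ q = [7 6 5 3 8 2 4 1].

7 6 5 3 8 2 4 1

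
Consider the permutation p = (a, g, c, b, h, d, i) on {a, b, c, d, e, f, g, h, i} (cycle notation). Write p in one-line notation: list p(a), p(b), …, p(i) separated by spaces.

g h b i e f c d a

Reading each image from the cycles: a→g, b→h, c→b, d→i, e→e, f→f, g→c, h→d, i→a.
Listing these in domain order gives g h b i e f c d a.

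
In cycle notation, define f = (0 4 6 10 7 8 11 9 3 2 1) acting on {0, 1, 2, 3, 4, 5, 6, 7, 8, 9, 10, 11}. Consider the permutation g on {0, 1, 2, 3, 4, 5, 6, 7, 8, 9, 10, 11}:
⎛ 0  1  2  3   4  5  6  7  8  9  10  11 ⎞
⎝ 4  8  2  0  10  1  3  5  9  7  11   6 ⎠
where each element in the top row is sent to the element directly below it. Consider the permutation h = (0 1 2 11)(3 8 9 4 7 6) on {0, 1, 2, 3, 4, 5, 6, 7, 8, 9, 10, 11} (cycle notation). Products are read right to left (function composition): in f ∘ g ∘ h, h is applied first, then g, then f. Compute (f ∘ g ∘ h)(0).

(f ∘ g ∘ h)(0) = f(g(h(0))). h(0) = 1, then g(1) = 8, then f(8) = 11, so the result is 11.

11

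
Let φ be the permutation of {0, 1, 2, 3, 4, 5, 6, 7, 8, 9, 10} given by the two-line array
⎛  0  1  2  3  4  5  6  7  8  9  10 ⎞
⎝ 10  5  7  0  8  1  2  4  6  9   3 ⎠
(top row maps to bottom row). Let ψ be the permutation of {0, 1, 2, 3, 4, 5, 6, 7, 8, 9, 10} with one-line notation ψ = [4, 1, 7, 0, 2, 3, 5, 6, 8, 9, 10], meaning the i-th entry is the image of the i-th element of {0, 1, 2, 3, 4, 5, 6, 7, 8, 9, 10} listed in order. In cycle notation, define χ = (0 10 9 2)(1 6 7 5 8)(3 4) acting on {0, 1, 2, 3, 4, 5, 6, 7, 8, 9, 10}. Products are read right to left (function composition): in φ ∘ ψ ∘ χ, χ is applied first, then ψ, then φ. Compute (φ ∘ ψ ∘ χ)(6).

Chase 6: χ(6) = 7; ψ(7) = 6; φ(6) = 2. Hence (φ ∘ ψ ∘ χ)(6) = 2.

2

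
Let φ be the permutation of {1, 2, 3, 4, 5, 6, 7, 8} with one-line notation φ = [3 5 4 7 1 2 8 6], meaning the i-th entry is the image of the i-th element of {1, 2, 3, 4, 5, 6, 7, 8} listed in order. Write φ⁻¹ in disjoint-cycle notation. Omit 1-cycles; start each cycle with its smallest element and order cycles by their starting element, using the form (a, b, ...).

First write φ in disjoint cycles: (1, 3, 4, 7, 8, 6, 2, 5).
Reversing each cycle (and rotating so the smallest element leads) gives φ⁻¹ = (1, 5, 2, 6, 8, 7, 4, 3).

(1, 5, 2, 6, 8, 7, 4, 3)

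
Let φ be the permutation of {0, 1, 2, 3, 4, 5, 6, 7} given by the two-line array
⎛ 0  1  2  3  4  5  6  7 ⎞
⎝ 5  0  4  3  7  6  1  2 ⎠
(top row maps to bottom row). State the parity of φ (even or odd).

odd

In disjoint-cycle form the cycle lengths are 4, 3, 1.
A cycle of length ℓ contributes ℓ−1 transpositions, so φ is a product of 3 + 2 = 5 transpositions — odd.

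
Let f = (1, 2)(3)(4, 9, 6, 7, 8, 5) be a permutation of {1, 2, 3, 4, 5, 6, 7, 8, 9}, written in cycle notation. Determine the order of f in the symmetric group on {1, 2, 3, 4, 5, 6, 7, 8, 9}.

The cycle type of f is (6, 2, 1).
Since disjoint cycles commute, ord(f) = lcm(6, 2) = 6.

6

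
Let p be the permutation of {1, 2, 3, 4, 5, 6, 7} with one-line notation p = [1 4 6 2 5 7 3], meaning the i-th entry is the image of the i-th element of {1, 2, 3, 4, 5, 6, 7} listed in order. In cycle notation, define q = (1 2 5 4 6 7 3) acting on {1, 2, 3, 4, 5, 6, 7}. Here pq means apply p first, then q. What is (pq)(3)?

7

First apply p: p(3) = 6, then q(6) = 7. Thus (pq)(3) = 7.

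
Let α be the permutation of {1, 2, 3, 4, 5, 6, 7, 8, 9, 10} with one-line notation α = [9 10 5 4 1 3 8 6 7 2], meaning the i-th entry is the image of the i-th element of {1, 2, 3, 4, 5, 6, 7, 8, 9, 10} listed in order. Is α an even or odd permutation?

In disjoint-cycle form the cycle lengths are 7, 2, 1.
A cycle is odd iff its length is even; α has 1 even-length cycle, so sgn(α) = (−1)^1 and α is odd.

odd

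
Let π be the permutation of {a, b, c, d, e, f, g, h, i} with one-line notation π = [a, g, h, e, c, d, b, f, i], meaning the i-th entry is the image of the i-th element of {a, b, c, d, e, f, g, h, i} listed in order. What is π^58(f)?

Tracing f → d → … returns to f after 5 steps, so f lies in a 5-cycle (c h f d e).
Since the cycle has length 5, π^58 acts on it the same as π^3 (58 mod 5 = 3).
Stepping 3 places around the cycle: f → d → e → c.

c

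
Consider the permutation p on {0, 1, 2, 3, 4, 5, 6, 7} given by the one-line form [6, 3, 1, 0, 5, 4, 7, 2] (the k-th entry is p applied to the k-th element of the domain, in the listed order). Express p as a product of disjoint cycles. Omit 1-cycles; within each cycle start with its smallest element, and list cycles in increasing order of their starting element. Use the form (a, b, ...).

From 0: 0 → 6 → 7 → 2 → 1 → 3 → 0, closing the cycle (0, 6, 7, 2, 1, 3).
Continuing from each remaining unvisited element yields (0, 6, 7, 2, 1, 3)(4, 5).

(0, 6, 7, 2, 1, 3)(4, 5)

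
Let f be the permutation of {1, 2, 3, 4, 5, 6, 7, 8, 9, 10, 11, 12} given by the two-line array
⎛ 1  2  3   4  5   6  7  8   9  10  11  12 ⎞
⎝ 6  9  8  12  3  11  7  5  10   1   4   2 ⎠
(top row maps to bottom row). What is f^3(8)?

8

Tracing 8 → 5 → … returns to 8 after 3 steps, so 8 lies in a 3-cycle (3, 8, 5).
Since the cycle has length 3, f^3 acts on it the same as f^0 (3 mod 3 = 0).
So f^3(8) = 8.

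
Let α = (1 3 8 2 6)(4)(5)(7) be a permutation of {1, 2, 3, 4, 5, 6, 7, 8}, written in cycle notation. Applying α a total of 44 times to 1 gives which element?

6

1 lies in the 5-cycle (1 3 8 2 6).
On a 5-cycle, α^5 is the identity, so α^44 = α^4 there (44 ≡ 4 mod 5).
Stepping 4 places around the cycle: 1 → 3 → 8 → 2 → 6.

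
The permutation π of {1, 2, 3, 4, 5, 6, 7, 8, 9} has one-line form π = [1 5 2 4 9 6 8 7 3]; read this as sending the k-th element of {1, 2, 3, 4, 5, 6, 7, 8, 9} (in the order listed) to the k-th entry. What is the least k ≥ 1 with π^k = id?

Decomposing into disjoint cycles gives cycle lengths 4, 2, 1, 1, 1.
Since disjoint cycles commute, ord(π) = lcm(4, 2) = 4.

4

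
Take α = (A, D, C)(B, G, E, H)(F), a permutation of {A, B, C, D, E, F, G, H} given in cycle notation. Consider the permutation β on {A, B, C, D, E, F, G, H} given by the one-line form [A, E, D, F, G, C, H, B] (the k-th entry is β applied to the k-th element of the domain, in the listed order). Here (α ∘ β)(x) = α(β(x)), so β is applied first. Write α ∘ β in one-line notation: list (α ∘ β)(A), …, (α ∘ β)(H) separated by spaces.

D H C F E A B G

(α ∘ β)(x) = α(β(x)). Computing each image: α(β(A)) = α(A) = D, α(β(B)) = α(E) = H, α(β(C)) = α(D) = C, α(β(D)) = α(F) = F, α(β(E)) = α(G) = E, α(β(F)) = α(C) = A, α(β(G)) = α(H) = B, α(β(H)) = α(B) = G.
Hence α ∘ β = [D H C F E A B G].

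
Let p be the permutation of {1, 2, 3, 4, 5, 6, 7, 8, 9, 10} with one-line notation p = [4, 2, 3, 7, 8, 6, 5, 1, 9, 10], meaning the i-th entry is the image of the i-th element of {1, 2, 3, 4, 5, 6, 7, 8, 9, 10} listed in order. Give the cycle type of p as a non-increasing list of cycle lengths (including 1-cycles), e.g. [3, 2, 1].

The disjoint cycles are (1 4 7 5 8)(2)(3)(6)(9)(10), with lengths 5, 1, 1, 1, 1, 1 in non-increasing order.

[5, 1, 1, 1, 1, 1]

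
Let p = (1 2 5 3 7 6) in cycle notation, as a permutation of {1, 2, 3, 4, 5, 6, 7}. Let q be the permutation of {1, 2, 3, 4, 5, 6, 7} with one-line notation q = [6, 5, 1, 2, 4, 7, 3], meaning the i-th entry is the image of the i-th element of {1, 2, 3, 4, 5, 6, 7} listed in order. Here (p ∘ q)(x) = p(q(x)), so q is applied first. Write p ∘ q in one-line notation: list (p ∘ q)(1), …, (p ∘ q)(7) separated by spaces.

1 3 2 5 4 6 7

(p ∘ q)(x) = p(q(x)). Computing each image: p(q(1)) = p(6) = 1, p(q(2)) = p(5) = 3, p(q(3)) = p(1) = 2, p(q(4)) = p(2) = 5, p(q(5)) = p(4) = 4, p(q(6)) = p(7) = 6, p(q(7)) = p(3) = 7.
Hence p ∘ q = [1 3 2 5 4 6 7].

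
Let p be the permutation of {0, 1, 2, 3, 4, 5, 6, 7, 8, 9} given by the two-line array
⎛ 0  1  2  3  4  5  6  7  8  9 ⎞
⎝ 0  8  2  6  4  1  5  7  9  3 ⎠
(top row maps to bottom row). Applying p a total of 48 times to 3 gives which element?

3

Tracing 3 → 6 → … returns to 3 after 6 steps, so 3 lies in a 6-cycle (1, 8, 9, 3, 6, 5).
Powers repeat with period 6 on this cycle, and 48 mod 6 = 0, so p^48(3) = p^0(3).
So p^48(3) = 3.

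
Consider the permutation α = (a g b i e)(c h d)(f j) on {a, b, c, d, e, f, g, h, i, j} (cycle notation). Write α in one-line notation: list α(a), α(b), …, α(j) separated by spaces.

g i h c a j b d e f

Image by image: a↦g, b↦i, c↦h, d↦c, e↦a, f↦j, g↦b, h↦d, i↦e, j↦f.
So the one-line form is g i h c a j b d e f.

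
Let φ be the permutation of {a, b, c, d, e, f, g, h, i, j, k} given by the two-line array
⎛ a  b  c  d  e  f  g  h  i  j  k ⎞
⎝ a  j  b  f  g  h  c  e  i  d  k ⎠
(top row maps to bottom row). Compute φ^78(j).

Tracing j → d → … returns to j after 8 steps, so j lies in an 8-cycle (b j d f h e g c).
On an 8-cycle, φ^8 is the identity, so φ^78 = φ^6 there (78 ≡ 6 mod 8).
Stepping 6 places around the cycle: j → d → f → h → e → g → c.

c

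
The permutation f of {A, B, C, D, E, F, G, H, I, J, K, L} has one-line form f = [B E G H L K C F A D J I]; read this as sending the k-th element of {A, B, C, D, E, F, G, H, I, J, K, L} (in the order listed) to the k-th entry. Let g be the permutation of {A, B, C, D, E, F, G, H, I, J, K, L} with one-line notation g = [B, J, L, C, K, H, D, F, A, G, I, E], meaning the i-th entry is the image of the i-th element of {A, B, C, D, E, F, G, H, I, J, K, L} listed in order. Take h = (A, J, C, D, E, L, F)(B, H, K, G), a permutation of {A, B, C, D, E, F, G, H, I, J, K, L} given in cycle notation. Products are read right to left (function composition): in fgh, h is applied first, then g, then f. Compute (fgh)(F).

E

Apply the permutations in order: h(F) = A, then g(A) = B, then f(B) = E. So (fgh)(F) = E.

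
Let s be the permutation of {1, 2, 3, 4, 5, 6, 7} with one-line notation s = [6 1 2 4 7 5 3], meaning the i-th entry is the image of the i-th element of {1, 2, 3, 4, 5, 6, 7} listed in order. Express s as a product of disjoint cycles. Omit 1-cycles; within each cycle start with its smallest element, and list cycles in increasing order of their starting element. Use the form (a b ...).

From 1: 1 → 6 → 5 → 7 → 3 → 2 → 1, closing the cycle (1 6 5 7 3 2).
Continuing from each remaining unvisited element yields (1 6 5 7 3 2).

(1 6 5 7 3 2)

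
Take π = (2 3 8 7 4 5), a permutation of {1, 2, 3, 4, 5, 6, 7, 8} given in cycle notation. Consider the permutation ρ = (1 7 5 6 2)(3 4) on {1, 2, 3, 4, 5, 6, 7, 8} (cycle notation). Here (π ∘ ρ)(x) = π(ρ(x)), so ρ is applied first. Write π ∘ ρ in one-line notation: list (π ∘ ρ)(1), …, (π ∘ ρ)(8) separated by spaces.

Chase each element through ρ then π: 1 → 7 → 4; 2 → 1 → 1; 3 → 4 → 5; 4 → 3 → 8; 5 → 6 → 6; 6 → 2 → 3; 7 → 5 → 2; 8 → 8 → 7.
Collecting the images, π ∘ ρ = [4 1 5 8 6 3 2 7].

4 1 5 8 6 3 2 7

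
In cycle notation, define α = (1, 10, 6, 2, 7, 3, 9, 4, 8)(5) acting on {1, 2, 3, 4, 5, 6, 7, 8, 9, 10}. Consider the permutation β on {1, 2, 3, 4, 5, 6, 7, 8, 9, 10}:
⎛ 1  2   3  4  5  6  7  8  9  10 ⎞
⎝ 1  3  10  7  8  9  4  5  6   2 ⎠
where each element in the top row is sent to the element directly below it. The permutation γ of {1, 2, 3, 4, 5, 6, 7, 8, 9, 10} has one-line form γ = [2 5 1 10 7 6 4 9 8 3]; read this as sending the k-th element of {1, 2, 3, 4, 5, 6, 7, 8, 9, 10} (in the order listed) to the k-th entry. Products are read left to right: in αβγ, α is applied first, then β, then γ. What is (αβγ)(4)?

Apply the permutations in order: α(4) = 8, then β(8) = 5, then γ(5) = 7. So (αβγ)(4) = 7.

7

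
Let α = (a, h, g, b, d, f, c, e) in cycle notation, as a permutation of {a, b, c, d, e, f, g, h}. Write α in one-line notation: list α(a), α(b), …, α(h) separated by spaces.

h d e f a c b g

Reading each image from the cycles: a↦h, b↦d, c↦e, d↦f, e↦a, f↦c, g↦b, h↦g.
So the one-line form is h d e f a c b g.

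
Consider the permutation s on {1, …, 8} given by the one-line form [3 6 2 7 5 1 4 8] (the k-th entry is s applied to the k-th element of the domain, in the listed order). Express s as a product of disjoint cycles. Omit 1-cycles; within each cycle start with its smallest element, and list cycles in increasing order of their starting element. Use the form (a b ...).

Iterating s from 1 gives 1 → 3 → 2 → 6 → 1; that is the 4-cycle (1 3 2 6).
Continuing from each remaining unvisited element yields (1 3 2 6)(4 7).

(1 3 2 6)(4 7)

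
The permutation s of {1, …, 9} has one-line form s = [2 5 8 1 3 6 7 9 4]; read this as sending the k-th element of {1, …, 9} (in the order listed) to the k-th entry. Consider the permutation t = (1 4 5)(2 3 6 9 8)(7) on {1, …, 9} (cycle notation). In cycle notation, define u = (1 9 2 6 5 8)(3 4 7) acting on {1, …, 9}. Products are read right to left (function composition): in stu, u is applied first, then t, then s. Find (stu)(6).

(stu)(6) = s(t(u(6))). u(6) = 5, then t(5) = 1, then s(1) = 2, so the result is 2.

2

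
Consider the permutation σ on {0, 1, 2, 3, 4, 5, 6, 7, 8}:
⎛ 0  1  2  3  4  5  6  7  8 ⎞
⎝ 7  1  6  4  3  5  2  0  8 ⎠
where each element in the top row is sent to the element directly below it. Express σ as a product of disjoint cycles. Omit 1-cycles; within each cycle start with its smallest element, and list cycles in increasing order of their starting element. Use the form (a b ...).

Start at 0 and follow images: 0 → 7 → 0, giving the cycle (0 7).
Repeating from the next unused element and collecting all non-trivial cycles gives (0 7)(2 6)(3 4).

(0 7)(2 6)(3 4)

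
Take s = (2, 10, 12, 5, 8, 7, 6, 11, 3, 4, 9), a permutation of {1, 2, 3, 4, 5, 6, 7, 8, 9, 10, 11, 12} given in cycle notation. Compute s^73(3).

8

3 lies in the 11-cycle (2, 10, 12, 5, 8, 7, 6, 11, 3, 4, 9).
On an 11-cycle, s^11 is the identity, so s^73 = s^7 there (73 ≡ 7 mod 11).
Stepping 7 places around the cycle: 3 → 4 → 9 → 2 → 10 → 12 → 5 → 8.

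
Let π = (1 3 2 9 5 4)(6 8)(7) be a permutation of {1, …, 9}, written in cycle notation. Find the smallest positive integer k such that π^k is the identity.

6

The cycle type of π is (6, 2, 1).
The order is lcm(6, 2) = 6.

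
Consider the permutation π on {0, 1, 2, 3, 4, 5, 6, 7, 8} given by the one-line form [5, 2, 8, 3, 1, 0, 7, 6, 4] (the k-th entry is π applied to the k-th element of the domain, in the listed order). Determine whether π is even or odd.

odd

In disjoint-cycle form the cycle lengths are 4, 2, 2, 1.
A cycle is odd iff its length is even; π has 3 even-length cycles, so sgn(π) = (−1)^3 and π is odd.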